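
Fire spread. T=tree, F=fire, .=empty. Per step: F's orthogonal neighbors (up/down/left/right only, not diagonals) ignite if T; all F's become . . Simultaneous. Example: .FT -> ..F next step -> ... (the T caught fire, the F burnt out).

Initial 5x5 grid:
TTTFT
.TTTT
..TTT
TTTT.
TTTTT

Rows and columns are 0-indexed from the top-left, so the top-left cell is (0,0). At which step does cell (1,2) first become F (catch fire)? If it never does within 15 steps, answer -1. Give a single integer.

Step 1: cell (1,2)='T' (+3 fires, +1 burnt)
Step 2: cell (1,2)='F' (+4 fires, +3 burnt)
  -> target ignites at step 2
Step 3: cell (1,2)='.' (+5 fires, +4 burnt)
Step 4: cell (1,2)='.' (+2 fires, +5 burnt)
Step 5: cell (1,2)='.' (+3 fires, +2 burnt)
Step 6: cell (1,2)='.' (+2 fires, +3 burnt)
Step 7: cell (1,2)='.' (+1 fires, +2 burnt)
Step 8: cell (1,2)='.' (+0 fires, +1 burnt)
  fire out at step 8

2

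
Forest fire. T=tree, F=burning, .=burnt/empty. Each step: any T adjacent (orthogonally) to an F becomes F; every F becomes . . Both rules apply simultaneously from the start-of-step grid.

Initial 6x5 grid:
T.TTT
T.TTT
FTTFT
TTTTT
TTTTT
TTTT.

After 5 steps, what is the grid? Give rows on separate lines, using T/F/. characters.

Step 1: 7 trees catch fire, 2 burn out
  T.TTT
  F.TFT
  .FF.F
  FTTFT
  TTTTT
  TTTT.
Step 2: 9 trees catch fire, 7 burn out
  F.TFT
  ..F.F
  .....
  .FF.F
  FTTFT
  TTTT.
Step 3: 7 trees catch fire, 9 burn out
  ..F.F
  .....
  .....
  .....
  .FF.F
  FTTF.
Step 4: 2 trees catch fire, 7 burn out
  .....
  .....
  .....
  .....
  .....
  .FF..
Step 5: 0 trees catch fire, 2 burn out
  .....
  .....
  .....
  .....
  .....
  .....

.....
.....
.....
.....
.....
.....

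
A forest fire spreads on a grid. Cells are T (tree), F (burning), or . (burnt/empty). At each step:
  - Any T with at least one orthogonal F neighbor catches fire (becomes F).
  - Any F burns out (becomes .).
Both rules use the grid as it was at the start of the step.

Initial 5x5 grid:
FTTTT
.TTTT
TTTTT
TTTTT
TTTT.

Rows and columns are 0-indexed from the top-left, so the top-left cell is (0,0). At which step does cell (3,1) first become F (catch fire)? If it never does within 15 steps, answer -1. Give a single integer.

Step 1: cell (3,1)='T' (+1 fires, +1 burnt)
Step 2: cell (3,1)='T' (+2 fires, +1 burnt)
Step 3: cell (3,1)='T' (+3 fires, +2 burnt)
Step 4: cell (3,1)='F' (+5 fires, +3 burnt)
  -> target ignites at step 4
Step 5: cell (3,1)='.' (+5 fires, +5 burnt)
Step 6: cell (3,1)='.' (+4 fires, +5 burnt)
Step 7: cell (3,1)='.' (+2 fires, +4 burnt)
Step 8: cell (3,1)='.' (+0 fires, +2 burnt)
  fire out at step 8

4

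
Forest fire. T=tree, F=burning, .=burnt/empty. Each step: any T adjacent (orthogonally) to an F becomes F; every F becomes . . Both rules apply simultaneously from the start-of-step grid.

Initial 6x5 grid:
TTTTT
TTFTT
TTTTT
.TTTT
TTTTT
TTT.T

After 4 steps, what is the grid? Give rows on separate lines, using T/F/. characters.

Step 1: 4 trees catch fire, 1 burn out
  TTFTT
  TF.FT
  TTFTT
  .TTTT
  TTTTT
  TTT.T
Step 2: 7 trees catch fire, 4 burn out
  TF.FT
  F...F
  TF.FT
  .TFTT
  TTTTT
  TTT.T
Step 3: 7 trees catch fire, 7 burn out
  F...F
  .....
  F...F
  .F.FT
  TTFTT
  TTT.T
Step 4: 4 trees catch fire, 7 burn out
  .....
  .....
  .....
  ....F
  TF.FT
  TTF.T

.....
.....
.....
....F
TF.FT
TTF.T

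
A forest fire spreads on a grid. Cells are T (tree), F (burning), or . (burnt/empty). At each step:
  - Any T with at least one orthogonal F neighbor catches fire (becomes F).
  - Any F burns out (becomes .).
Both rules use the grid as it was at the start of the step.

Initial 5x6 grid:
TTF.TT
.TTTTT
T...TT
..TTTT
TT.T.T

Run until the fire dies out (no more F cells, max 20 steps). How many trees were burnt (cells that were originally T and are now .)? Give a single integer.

Step 1: +2 fires, +1 burnt (F count now 2)
Step 2: +3 fires, +2 burnt (F count now 3)
Step 3: +1 fires, +3 burnt (F count now 1)
Step 4: +3 fires, +1 burnt (F count now 3)
Step 5: +3 fires, +3 burnt (F count now 3)
Step 6: +2 fires, +3 burnt (F count now 2)
Step 7: +3 fires, +2 burnt (F count now 3)
Step 8: +0 fires, +3 burnt (F count now 0)
Fire out after step 8
Initially T: 20, now '.': 27
Total burnt (originally-T cells now '.'): 17

Answer: 17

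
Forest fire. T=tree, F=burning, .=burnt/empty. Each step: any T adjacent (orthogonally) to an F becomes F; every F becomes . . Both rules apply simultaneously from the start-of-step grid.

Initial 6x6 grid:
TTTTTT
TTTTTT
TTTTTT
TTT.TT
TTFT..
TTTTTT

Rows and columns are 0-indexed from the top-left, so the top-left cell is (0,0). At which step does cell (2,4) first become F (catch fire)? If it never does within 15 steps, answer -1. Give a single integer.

Step 1: cell (2,4)='T' (+4 fires, +1 burnt)
Step 2: cell (2,4)='T' (+5 fires, +4 burnt)
Step 3: cell (2,4)='T' (+6 fires, +5 burnt)
Step 4: cell (2,4)='F' (+6 fires, +6 burnt)
  -> target ignites at step 4
Step 5: cell (2,4)='.' (+6 fires, +6 burnt)
Step 6: cell (2,4)='.' (+4 fires, +6 burnt)
Step 7: cell (2,4)='.' (+1 fires, +4 burnt)
Step 8: cell (2,4)='.' (+0 fires, +1 burnt)
  fire out at step 8

4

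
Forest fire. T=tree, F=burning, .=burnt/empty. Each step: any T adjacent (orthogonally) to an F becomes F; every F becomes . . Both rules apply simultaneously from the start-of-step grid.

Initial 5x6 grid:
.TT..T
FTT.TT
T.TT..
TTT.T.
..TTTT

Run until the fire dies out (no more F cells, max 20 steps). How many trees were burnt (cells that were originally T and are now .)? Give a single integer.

Answer: 15

Derivation:
Step 1: +2 fires, +1 burnt (F count now 2)
Step 2: +3 fires, +2 burnt (F count now 3)
Step 3: +3 fires, +3 burnt (F count now 3)
Step 4: +2 fires, +3 burnt (F count now 2)
Step 5: +1 fires, +2 burnt (F count now 1)
Step 6: +1 fires, +1 burnt (F count now 1)
Step 7: +1 fires, +1 burnt (F count now 1)
Step 8: +2 fires, +1 burnt (F count now 2)
Step 9: +0 fires, +2 burnt (F count now 0)
Fire out after step 9
Initially T: 18, now '.': 27
Total burnt (originally-T cells now '.'): 15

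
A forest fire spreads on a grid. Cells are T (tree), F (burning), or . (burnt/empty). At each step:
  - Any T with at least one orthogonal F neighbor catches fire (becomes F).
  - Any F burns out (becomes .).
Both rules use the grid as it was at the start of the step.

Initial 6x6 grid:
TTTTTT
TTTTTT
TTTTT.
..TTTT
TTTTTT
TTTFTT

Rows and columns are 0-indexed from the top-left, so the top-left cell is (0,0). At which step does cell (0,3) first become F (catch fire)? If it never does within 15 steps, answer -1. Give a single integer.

Step 1: cell (0,3)='T' (+3 fires, +1 burnt)
Step 2: cell (0,3)='T' (+5 fires, +3 burnt)
Step 3: cell (0,3)='T' (+6 fires, +5 burnt)
Step 4: cell (0,3)='T' (+5 fires, +6 burnt)
Step 5: cell (0,3)='F' (+4 fires, +5 burnt)
  -> target ignites at step 5
Step 6: cell (0,3)='.' (+5 fires, +4 burnt)
Step 7: cell (0,3)='.' (+3 fires, +5 burnt)
Step 8: cell (0,3)='.' (+1 fires, +3 burnt)
Step 9: cell (0,3)='.' (+0 fires, +1 burnt)
  fire out at step 9

5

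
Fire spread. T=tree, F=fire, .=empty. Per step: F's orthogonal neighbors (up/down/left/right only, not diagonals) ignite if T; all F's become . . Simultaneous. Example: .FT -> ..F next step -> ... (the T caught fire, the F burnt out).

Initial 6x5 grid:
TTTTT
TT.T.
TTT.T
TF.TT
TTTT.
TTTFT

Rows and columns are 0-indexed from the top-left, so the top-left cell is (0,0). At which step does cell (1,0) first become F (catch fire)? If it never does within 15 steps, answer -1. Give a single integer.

Step 1: cell (1,0)='T' (+6 fires, +2 burnt)
Step 2: cell (1,0)='T' (+7 fires, +6 burnt)
Step 3: cell (1,0)='F' (+4 fires, +7 burnt)
  -> target ignites at step 3
Step 4: cell (1,0)='.' (+3 fires, +4 burnt)
Step 5: cell (1,0)='.' (+1 fires, +3 burnt)
Step 6: cell (1,0)='.' (+2 fires, +1 burnt)
Step 7: cell (1,0)='.' (+0 fires, +2 burnt)
  fire out at step 7

3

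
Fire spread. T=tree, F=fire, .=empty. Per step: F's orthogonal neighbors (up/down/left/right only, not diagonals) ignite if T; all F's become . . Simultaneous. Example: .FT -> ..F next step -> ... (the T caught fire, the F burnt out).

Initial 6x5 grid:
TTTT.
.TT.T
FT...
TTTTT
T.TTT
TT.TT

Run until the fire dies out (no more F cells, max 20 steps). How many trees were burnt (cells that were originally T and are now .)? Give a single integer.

Answer: 20

Derivation:
Step 1: +2 fires, +1 burnt (F count now 2)
Step 2: +3 fires, +2 burnt (F count now 3)
Step 3: +4 fires, +3 burnt (F count now 4)
Step 4: +5 fires, +4 burnt (F count now 5)
Step 5: +3 fires, +5 burnt (F count now 3)
Step 6: +2 fires, +3 burnt (F count now 2)
Step 7: +1 fires, +2 burnt (F count now 1)
Step 8: +0 fires, +1 burnt (F count now 0)
Fire out after step 8
Initially T: 21, now '.': 29
Total burnt (originally-T cells now '.'): 20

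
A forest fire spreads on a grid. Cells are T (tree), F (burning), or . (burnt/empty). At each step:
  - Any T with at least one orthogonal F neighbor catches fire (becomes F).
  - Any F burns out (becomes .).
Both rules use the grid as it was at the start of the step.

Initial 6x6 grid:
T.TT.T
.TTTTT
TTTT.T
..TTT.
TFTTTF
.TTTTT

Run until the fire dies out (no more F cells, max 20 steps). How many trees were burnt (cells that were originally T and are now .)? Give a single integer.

Answer: 25

Derivation:
Step 1: +5 fires, +2 burnt (F count now 5)
Step 2: +5 fires, +5 burnt (F count now 5)
Step 3: +3 fires, +5 burnt (F count now 3)
Step 4: +3 fires, +3 burnt (F count now 3)
Step 5: +4 fires, +3 burnt (F count now 4)
Step 6: +2 fires, +4 burnt (F count now 2)
Step 7: +1 fires, +2 burnt (F count now 1)
Step 8: +2 fires, +1 burnt (F count now 2)
Step 9: +0 fires, +2 burnt (F count now 0)
Fire out after step 9
Initially T: 26, now '.': 35
Total burnt (originally-T cells now '.'): 25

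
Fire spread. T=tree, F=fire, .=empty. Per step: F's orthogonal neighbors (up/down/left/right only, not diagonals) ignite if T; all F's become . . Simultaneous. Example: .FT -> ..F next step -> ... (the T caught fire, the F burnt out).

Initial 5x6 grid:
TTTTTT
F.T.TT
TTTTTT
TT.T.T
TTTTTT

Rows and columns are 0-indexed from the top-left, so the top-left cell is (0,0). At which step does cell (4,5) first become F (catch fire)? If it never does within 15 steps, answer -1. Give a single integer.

Step 1: cell (4,5)='T' (+2 fires, +1 burnt)
Step 2: cell (4,5)='T' (+3 fires, +2 burnt)
Step 3: cell (4,5)='T' (+4 fires, +3 burnt)
Step 4: cell (4,5)='T' (+4 fires, +4 burnt)
Step 5: cell (4,5)='T' (+4 fires, +4 burnt)
Step 6: cell (4,5)='T' (+4 fires, +4 burnt)
Step 7: cell (4,5)='T' (+3 fires, +4 burnt)
Step 8: cell (4,5)='F' (+1 fires, +3 burnt)
  -> target ignites at step 8
Step 9: cell (4,5)='.' (+0 fires, +1 burnt)
  fire out at step 9

8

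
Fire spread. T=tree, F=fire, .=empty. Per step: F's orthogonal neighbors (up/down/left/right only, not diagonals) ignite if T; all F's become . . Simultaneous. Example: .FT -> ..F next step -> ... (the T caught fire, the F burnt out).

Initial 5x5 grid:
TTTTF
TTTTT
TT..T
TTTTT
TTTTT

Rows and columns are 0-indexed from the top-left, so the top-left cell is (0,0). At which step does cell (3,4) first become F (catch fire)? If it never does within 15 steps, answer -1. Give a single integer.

Step 1: cell (3,4)='T' (+2 fires, +1 burnt)
Step 2: cell (3,4)='T' (+3 fires, +2 burnt)
Step 3: cell (3,4)='F' (+3 fires, +3 burnt)
  -> target ignites at step 3
Step 4: cell (3,4)='.' (+4 fires, +3 burnt)
Step 5: cell (3,4)='.' (+4 fires, +4 burnt)
Step 6: cell (3,4)='.' (+3 fires, +4 burnt)
Step 7: cell (3,4)='.' (+2 fires, +3 burnt)
Step 8: cell (3,4)='.' (+1 fires, +2 burnt)
Step 9: cell (3,4)='.' (+0 fires, +1 burnt)
  fire out at step 9

3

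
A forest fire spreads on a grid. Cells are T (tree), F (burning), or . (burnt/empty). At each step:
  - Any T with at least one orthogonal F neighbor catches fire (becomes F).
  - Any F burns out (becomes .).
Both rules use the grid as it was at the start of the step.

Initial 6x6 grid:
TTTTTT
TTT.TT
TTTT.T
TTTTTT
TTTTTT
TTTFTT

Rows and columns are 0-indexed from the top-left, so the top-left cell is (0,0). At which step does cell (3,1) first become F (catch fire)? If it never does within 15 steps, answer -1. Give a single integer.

Step 1: cell (3,1)='T' (+3 fires, +1 burnt)
Step 2: cell (3,1)='T' (+5 fires, +3 burnt)
Step 3: cell (3,1)='T' (+6 fires, +5 burnt)
Step 4: cell (3,1)='F' (+4 fires, +6 burnt)
  -> target ignites at step 4
Step 5: cell (3,1)='.' (+4 fires, +4 burnt)
Step 6: cell (3,1)='.' (+4 fires, +4 burnt)
Step 7: cell (3,1)='.' (+5 fires, +4 burnt)
Step 8: cell (3,1)='.' (+2 fires, +5 burnt)
Step 9: cell (3,1)='.' (+0 fires, +2 burnt)
  fire out at step 9

4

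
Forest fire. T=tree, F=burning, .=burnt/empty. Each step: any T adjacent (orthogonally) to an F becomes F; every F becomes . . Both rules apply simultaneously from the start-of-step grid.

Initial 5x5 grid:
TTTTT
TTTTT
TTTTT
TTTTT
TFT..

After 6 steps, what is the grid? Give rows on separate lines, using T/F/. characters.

Step 1: 3 trees catch fire, 1 burn out
  TTTTT
  TTTTT
  TTTTT
  TFTTT
  F.F..
Step 2: 3 trees catch fire, 3 burn out
  TTTTT
  TTTTT
  TFTTT
  F.FTT
  .....
Step 3: 4 trees catch fire, 3 burn out
  TTTTT
  TFTTT
  F.FTT
  ...FT
  .....
Step 4: 5 trees catch fire, 4 burn out
  TFTTT
  F.FTT
  ...FT
  ....F
  .....
Step 5: 4 trees catch fire, 5 burn out
  F.FTT
  ...FT
  ....F
  .....
  .....
Step 6: 2 trees catch fire, 4 burn out
  ...FT
  ....F
  .....
  .....
  .....

...FT
....F
.....
.....
.....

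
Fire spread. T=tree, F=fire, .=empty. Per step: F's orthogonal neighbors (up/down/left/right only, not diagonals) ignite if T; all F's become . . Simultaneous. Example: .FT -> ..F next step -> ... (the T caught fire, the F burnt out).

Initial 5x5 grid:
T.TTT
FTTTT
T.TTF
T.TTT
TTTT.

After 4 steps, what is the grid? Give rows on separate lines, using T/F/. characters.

Step 1: 6 trees catch fire, 2 burn out
  F.TTT
  .FTTF
  F.TF.
  T.TTF
  TTTT.
Step 2: 6 trees catch fire, 6 burn out
  ..TTF
  ..FF.
  ..F..
  F.TF.
  TTTT.
Step 3: 5 trees catch fire, 6 burn out
  ..FF.
  .....
  .....
  ..F..
  FTTF.
Step 4: 2 trees catch fire, 5 burn out
  .....
  .....
  .....
  .....
  .FF..

.....
.....
.....
.....
.FF..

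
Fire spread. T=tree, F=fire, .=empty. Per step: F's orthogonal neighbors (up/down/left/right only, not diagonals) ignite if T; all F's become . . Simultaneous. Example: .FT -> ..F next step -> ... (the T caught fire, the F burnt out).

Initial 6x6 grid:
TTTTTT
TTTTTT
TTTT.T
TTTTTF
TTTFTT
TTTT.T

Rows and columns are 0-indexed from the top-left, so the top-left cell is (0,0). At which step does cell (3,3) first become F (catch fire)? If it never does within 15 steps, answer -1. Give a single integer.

Step 1: cell (3,3)='F' (+7 fires, +2 burnt)
  -> target ignites at step 1
Step 2: cell (3,3)='.' (+6 fires, +7 burnt)
Step 3: cell (3,3)='.' (+7 fires, +6 burnt)
Step 4: cell (3,3)='.' (+6 fires, +7 burnt)
Step 5: cell (3,3)='.' (+3 fires, +6 burnt)
Step 6: cell (3,3)='.' (+2 fires, +3 burnt)
Step 7: cell (3,3)='.' (+1 fires, +2 burnt)
Step 8: cell (3,3)='.' (+0 fires, +1 burnt)
  fire out at step 8

1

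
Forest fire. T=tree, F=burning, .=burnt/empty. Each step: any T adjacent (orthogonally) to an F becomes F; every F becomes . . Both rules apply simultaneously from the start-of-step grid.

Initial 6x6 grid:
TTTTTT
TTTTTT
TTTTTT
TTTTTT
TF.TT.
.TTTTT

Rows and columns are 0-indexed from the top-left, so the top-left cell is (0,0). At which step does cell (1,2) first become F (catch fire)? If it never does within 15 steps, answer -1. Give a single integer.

Step 1: cell (1,2)='T' (+3 fires, +1 burnt)
Step 2: cell (1,2)='T' (+4 fires, +3 burnt)
Step 3: cell (1,2)='T' (+5 fires, +4 burnt)
Step 4: cell (1,2)='F' (+7 fires, +5 burnt)
  -> target ignites at step 4
Step 5: cell (1,2)='.' (+7 fires, +7 burnt)
Step 6: cell (1,2)='.' (+3 fires, +7 burnt)
Step 7: cell (1,2)='.' (+2 fires, +3 burnt)
Step 8: cell (1,2)='.' (+1 fires, +2 burnt)
Step 9: cell (1,2)='.' (+0 fires, +1 burnt)
  fire out at step 9

4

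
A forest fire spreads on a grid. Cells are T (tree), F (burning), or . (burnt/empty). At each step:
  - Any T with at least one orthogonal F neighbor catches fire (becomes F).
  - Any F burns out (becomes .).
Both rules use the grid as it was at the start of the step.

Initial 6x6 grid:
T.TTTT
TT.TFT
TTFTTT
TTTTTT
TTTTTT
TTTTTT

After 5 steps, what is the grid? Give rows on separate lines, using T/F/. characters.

Step 1: 7 trees catch fire, 2 burn out
  T.TTFT
  TT.F.F
  TF.FFT
  TTFTTT
  TTTTTT
  TTTTTT
Step 2: 9 trees catch fire, 7 burn out
  T.TF.F
  TF....
  F....F
  TF.FFT
  TTFTTT
  TTTTTT
Step 3: 8 trees catch fire, 9 burn out
  T.F...
  F.....
  ......
  F....F
  TF.FFT
  TTFTTT
Step 4: 6 trees catch fire, 8 burn out
  F.....
  ......
  ......
  ......
  F....F
  TF.FFT
Step 5: 2 trees catch fire, 6 burn out
  ......
  ......
  ......
  ......
  ......
  F....F

......
......
......
......
......
F....F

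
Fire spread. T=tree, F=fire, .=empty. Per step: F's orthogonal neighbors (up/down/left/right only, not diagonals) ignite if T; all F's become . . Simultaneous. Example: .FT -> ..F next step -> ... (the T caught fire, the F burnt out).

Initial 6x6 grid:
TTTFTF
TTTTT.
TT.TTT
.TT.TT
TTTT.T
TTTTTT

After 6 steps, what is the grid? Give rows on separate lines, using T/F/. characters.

Step 1: 3 trees catch fire, 2 burn out
  TTF.F.
  TTTFT.
  TT.TTT
  .TT.TT
  TTTT.T
  TTTTTT
Step 2: 4 trees catch fire, 3 burn out
  TF....
  TTF.F.
  TT.FTT
  .TT.TT
  TTTT.T
  TTTTTT
Step 3: 3 trees catch fire, 4 burn out
  F.....
  TF....
  TT..FT
  .TT.TT
  TTTT.T
  TTTTTT
Step 4: 4 trees catch fire, 3 burn out
  ......
  F.....
  TF...F
  .TT.FT
  TTTT.T
  TTTTTT
Step 5: 3 trees catch fire, 4 burn out
  ......
  ......
  F.....
  .FT..F
  TTTT.T
  TTTTTT
Step 6: 3 trees catch fire, 3 burn out
  ......
  ......
  ......
  ..F...
  TFTT.F
  TTTTTT

......
......
......
..F...
TFTT.F
TTTTTT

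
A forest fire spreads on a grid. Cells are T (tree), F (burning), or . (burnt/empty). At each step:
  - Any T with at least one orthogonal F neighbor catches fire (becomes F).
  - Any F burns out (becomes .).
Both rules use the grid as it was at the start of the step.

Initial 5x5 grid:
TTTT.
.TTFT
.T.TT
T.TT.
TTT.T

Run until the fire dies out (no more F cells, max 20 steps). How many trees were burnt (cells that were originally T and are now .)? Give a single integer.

Answer: 16

Derivation:
Step 1: +4 fires, +1 burnt (F count now 4)
Step 2: +4 fires, +4 burnt (F count now 4)
Step 3: +3 fires, +4 burnt (F count now 3)
Step 4: +2 fires, +3 burnt (F count now 2)
Step 5: +1 fires, +2 burnt (F count now 1)
Step 6: +1 fires, +1 burnt (F count now 1)
Step 7: +1 fires, +1 burnt (F count now 1)
Step 8: +0 fires, +1 burnt (F count now 0)
Fire out after step 8
Initially T: 17, now '.': 24
Total burnt (originally-T cells now '.'): 16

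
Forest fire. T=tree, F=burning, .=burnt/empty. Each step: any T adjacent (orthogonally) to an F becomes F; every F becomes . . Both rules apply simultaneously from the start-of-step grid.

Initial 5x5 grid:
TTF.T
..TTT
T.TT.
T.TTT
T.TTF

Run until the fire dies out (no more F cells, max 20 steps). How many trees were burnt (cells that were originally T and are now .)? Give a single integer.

Step 1: +4 fires, +2 burnt (F count now 4)
Step 2: +5 fires, +4 burnt (F count now 5)
Step 3: +3 fires, +5 burnt (F count now 3)
Step 4: +1 fires, +3 burnt (F count now 1)
Step 5: +0 fires, +1 burnt (F count now 0)
Fire out after step 5
Initially T: 16, now '.': 22
Total burnt (originally-T cells now '.'): 13

Answer: 13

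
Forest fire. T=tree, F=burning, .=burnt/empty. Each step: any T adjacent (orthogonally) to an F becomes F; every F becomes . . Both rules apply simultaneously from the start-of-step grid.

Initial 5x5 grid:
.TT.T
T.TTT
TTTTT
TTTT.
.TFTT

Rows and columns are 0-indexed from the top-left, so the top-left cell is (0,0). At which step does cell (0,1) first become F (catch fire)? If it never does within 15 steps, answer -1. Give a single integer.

Step 1: cell (0,1)='T' (+3 fires, +1 burnt)
Step 2: cell (0,1)='T' (+4 fires, +3 burnt)
Step 3: cell (0,1)='T' (+4 fires, +4 burnt)
Step 4: cell (0,1)='T' (+4 fires, +4 burnt)
Step 5: cell (0,1)='F' (+3 fires, +4 burnt)
  -> target ignites at step 5
Step 6: cell (0,1)='.' (+1 fires, +3 burnt)
Step 7: cell (0,1)='.' (+0 fires, +1 burnt)
  fire out at step 7

5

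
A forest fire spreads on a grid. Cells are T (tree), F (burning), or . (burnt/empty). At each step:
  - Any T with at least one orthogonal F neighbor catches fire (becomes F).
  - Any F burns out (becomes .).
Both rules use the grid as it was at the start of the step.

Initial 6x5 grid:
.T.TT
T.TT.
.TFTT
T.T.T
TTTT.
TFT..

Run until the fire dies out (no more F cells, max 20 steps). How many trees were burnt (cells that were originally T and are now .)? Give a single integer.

Step 1: +7 fires, +2 burnt (F count now 7)
Step 2: +4 fires, +7 burnt (F count now 4)
Step 3: +4 fires, +4 burnt (F count now 4)
Step 4: +1 fires, +4 burnt (F count now 1)
Step 5: +0 fires, +1 burnt (F count now 0)
Fire out after step 5
Initially T: 18, now '.': 28
Total burnt (originally-T cells now '.'): 16

Answer: 16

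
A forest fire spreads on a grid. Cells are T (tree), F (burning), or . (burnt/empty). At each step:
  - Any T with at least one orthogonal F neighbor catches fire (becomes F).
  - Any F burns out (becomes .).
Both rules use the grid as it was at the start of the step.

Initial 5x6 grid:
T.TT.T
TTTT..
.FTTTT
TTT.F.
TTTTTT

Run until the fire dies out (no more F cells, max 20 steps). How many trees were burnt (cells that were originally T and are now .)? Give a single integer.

Answer: 20

Derivation:
Step 1: +5 fires, +2 burnt (F count now 5)
Step 2: +9 fires, +5 burnt (F count now 9)
Step 3: +5 fires, +9 burnt (F count now 5)
Step 4: +1 fires, +5 burnt (F count now 1)
Step 5: +0 fires, +1 burnt (F count now 0)
Fire out after step 5
Initially T: 21, now '.': 29
Total burnt (originally-T cells now '.'): 20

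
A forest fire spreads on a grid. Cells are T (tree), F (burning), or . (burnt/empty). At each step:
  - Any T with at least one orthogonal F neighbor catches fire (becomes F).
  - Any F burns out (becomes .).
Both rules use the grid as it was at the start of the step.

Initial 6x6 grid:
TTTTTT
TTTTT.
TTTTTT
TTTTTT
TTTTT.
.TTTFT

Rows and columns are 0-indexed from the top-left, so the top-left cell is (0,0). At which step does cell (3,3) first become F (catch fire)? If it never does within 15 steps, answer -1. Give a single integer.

Step 1: cell (3,3)='T' (+3 fires, +1 burnt)
Step 2: cell (3,3)='T' (+3 fires, +3 burnt)
Step 3: cell (3,3)='F' (+5 fires, +3 burnt)
  -> target ignites at step 3
Step 4: cell (3,3)='.' (+5 fires, +5 burnt)
Step 5: cell (3,3)='.' (+5 fires, +5 burnt)
Step 6: cell (3,3)='.' (+5 fires, +5 burnt)
Step 7: cell (3,3)='.' (+3 fires, +5 burnt)
Step 8: cell (3,3)='.' (+2 fires, +3 burnt)
Step 9: cell (3,3)='.' (+1 fires, +2 burnt)
Step 10: cell (3,3)='.' (+0 fires, +1 burnt)
  fire out at step 10

3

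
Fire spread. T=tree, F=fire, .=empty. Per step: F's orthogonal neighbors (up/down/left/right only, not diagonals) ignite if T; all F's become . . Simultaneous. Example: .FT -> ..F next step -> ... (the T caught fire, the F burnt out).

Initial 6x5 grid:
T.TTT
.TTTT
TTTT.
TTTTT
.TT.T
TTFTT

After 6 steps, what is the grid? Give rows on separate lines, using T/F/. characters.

Step 1: 3 trees catch fire, 1 burn out
  T.TTT
  .TTTT
  TTTT.
  TTTTT
  .TF.T
  TF.FT
Step 2: 4 trees catch fire, 3 burn out
  T.TTT
  .TTTT
  TTTT.
  TTFTT
  .F..T
  F...F
Step 3: 4 trees catch fire, 4 burn out
  T.TTT
  .TTTT
  TTFT.
  TF.FT
  ....F
  .....
Step 4: 5 trees catch fire, 4 burn out
  T.TTT
  .TFTT
  TF.F.
  F...F
  .....
  .....
Step 5: 4 trees catch fire, 5 burn out
  T.FTT
  .F.FT
  F....
  .....
  .....
  .....
Step 6: 2 trees catch fire, 4 burn out
  T..FT
  ....F
  .....
  .....
  .....
  .....

T..FT
....F
.....
.....
.....
.....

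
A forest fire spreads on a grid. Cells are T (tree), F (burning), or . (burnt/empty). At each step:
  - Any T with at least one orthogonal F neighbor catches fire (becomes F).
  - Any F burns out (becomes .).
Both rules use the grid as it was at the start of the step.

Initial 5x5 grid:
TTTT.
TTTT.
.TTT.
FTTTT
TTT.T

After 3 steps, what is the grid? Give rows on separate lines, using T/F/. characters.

Step 1: 2 trees catch fire, 1 burn out
  TTTT.
  TTTT.
  .TTT.
  .FTTT
  FTT.T
Step 2: 3 trees catch fire, 2 burn out
  TTTT.
  TTTT.
  .FTT.
  ..FTT
  .FT.T
Step 3: 4 trees catch fire, 3 burn out
  TTTT.
  TFTT.
  ..FT.
  ...FT
  ..F.T

TTTT.
TFTT.
..FT.
...FT
..F.T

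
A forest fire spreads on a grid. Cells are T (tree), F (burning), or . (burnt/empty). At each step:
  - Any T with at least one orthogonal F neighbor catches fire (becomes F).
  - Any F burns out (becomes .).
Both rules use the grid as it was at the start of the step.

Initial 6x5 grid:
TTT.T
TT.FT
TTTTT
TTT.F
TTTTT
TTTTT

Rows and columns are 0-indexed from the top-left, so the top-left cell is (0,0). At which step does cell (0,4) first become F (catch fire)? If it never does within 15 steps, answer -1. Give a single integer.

Step 1: cell (0,4)='T' (+4 fires, +2 burnt)
Step 2: cell (0,4)='F' (+4 fires, +4 burnt)
  -> target ignites at step 2
Step 3: cell (0,4)='.' (+4 fires, +4 burnt)
Step 4: cell (0,4)='.' (+5 fires, +4 burnt)
Step 5: cell (0,4)='.' (+5 fires, +5 burnt)
Step 6: cell (0,4)='.' (+3 fires, +5 burnt)
Step 7: cell (0,4)='.' (+0 fires, +3 burnt)
  fire out at step 7

2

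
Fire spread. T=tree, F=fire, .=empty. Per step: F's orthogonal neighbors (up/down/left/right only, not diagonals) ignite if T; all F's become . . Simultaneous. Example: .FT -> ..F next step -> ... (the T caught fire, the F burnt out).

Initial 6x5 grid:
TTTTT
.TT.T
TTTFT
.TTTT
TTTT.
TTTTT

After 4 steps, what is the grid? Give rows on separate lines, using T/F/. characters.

Step 1: 3 trees catch fire, 1 burn out
  TTTTT
  .TT.T
  TTF.F
  .TTFT
  TTTT.
  TTTTT
Step 2: 6 trees catch fire, 3 burn out
  TTTTT
  .TF.F
  TF...
  .TF.F
  TTTF.
  TTTTT
Step 3: 7 trees catch fire, 6 burn out
  TTFTF
  .F...
  F....
  .F...
  TTF..
  TTTFT
Step 4: 5 trees catch fire, 7 burn out
  TF.F.
  .....
  .....
  .....
  TF...
  TTF.F

TF.F.
.....
.....
.....
TF...
TTF.F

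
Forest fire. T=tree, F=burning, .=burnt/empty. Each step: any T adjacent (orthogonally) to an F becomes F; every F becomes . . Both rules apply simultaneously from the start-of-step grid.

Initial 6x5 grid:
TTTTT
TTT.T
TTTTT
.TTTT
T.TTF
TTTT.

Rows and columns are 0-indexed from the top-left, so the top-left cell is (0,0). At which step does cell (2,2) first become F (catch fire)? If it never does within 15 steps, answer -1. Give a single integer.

Step 1: cell (2,2)='T' (+2 fires, +1 burnt)
Step 2: cell (2,2)='T' (+4 fires, +2 burnt)
Step 3: cell (2,2)='T' (+4 fires, +4 burnt)
Step 4: cell (2,2)='F' (+4 fires, +4 burnt)
  -> target ignites at step 4
Step 5: cell (2,2)='.' (+4 fires, +4 burnt)
Step 6: cell (2,2)='.' (+4 fires, +4 burnt)
Step 7: cell (2,2)='.' (+2 fires, +4 burnt)
Step 8: cell (2,2)='.' (+1 fires, +2 burnt)
Step 9: cell (2,2)='.' (+0 fires, +1 burnt)
  fire out at step 9

4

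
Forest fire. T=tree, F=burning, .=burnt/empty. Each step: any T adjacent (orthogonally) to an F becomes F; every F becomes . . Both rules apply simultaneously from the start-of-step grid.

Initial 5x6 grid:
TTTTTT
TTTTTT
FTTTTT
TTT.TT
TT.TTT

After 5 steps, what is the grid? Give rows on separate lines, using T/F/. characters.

Step 1: 3 trees catch fire, 1 burn out
  TTTTTT
  FTTTTT
  .FTTTT
  FTT.TT
  TT.TTT
Step 2: 5 trees catch fire, 3 burn out
  FTTTTT
  .FTTTT
  ..FTTT
  .FT.TT
  FT.TTT
Step 3: 5 trees catch fire, 5 burn out
  .FTTTT
  ..FTTT
  ...FTT
  ..F.TT
  .F.TTT
Step 4: 3 trees catch fire, 5 burn out
  ..FTTT
  ...FTT
  ....FT
  ....TT
  ...TTT
Step 5: 4 trees catch fire, 3 burn out
  ...FTT
  ....FT
  .....F
  ....FT
  ...TTT

...FTT
....FT
.....F
....FT
...TTT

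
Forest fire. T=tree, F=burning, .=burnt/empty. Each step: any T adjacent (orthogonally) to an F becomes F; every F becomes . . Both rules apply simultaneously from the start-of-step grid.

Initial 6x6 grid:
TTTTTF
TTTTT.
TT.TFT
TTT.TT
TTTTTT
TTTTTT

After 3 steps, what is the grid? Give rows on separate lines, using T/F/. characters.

Step 1: 5 trees catch fire, 2 burn out
  TTTTF.
  TTTTF.
  TT.F.F
  TTT.FT
  TTTTTT
  TTTTTT
Step 2: 4 trees catch fire, 5 burn out
  TTTF..
  TTTF..
  TT....
  TTT..F
  TTTTFT
  TTTTTT
Step 3: 5 trees catch fire, 4 burn out
  TTF...
  TTF...
  TT....
  TTT...
  TTTF.F
  TTTTFT

TTF...
TTF...
TT....
TTT...
TTTF.F
TTTTFT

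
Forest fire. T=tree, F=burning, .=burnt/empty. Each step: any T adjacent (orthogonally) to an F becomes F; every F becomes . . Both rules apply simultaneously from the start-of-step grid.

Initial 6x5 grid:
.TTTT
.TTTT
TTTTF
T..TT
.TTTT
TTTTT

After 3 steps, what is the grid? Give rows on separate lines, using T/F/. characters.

Step 1: 3 trees catch fire, 1 burn out
  .TTTT
  .TTTF
  TTTF.
  T..TF
  .TTTT
  TTTTT
Step 2: 5 trees catch fire, 3 burn out
  .TTTF
  .TTF.
  TTF..
  T..F.
  .TTTF
  TTTTT
Step 3: 5 trees catch fire, 5 burn out
  .TTF.
  .TF..
  TF...
  T....
  .TTF.
  TTTTF

.TTF.
.TF..
TF...
T....
.TTF.
TTTTF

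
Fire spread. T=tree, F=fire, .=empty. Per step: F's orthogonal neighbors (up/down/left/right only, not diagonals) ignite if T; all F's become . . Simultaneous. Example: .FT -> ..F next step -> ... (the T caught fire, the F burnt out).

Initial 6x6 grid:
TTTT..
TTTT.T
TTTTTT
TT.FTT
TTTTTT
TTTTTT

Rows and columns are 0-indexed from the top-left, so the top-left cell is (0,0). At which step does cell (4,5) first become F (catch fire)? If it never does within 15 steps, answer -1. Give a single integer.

Step 1: cell (4,5)='T' (+3 fires, +1 burnt)
Step 2: cell (4,5)='T' (+7 fires, +3 burnt)
Step 3: cell (4,5)='F' (+8 fires, +7 burnt)
  -> target ignites at step 3
Step 4: cell (4,5)='.' (+8 fires, +8 burnt)
Step 5: cell (4,5)='.' (+4 fires, +8 burnt)
Step 6: cell (4,5)='.' (+1 fires, +4 burnt)
Step 7: cell (4,5)='.' (+0 fires, +1 burnt)
  fire out at step 7

3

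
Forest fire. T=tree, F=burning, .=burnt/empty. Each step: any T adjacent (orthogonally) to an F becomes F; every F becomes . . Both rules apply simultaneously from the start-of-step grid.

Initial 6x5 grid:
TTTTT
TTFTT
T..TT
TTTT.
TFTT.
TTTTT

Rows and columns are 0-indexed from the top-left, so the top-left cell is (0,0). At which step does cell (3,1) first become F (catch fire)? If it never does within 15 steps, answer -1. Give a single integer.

Step 1: cell (3,1)='F' (+7 fires, +2 burnt)
  -> target ignites at step 1
Step 2: cell (3,1)='.' (+10 fires, +7 burnt)
Step 3: cell (3,1)='.' (+6 fires, +10 burnt)
Step 4: cell (3,1)='.' (+1 fires, +6 burnt)
Step 5: cell (3,1)='.' (+0 fires, +1 burnt)
  fire out at step 5

1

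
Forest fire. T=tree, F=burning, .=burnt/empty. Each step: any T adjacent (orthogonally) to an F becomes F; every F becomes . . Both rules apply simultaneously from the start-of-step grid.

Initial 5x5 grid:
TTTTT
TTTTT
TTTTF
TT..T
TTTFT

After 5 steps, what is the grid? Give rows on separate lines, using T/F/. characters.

Step 1: 5 trees catch fire, 2 burn out
  TTTTT
  TTTTF
  TTTF.
  TT..F
  TTF.F
Step 2: 4 trees catch fire, 5 burn out
  TTTTF
  TTTF.
  TTF..
  TT...
  TF...
Step 3: 5 trees catch fire, 4 burn out
  TTTF.
  TTF..
  TF...
  TF...
  F....
Step 4: 4 trees catch fire, 5 burn out
  TTF..
  TF...
  F....
  F....
  .....
Step 5: 2 trees catch fire, 4 burn out
  TF...
  F....
  .....
  .....
  .....

TF...
F....
.....
.....
.....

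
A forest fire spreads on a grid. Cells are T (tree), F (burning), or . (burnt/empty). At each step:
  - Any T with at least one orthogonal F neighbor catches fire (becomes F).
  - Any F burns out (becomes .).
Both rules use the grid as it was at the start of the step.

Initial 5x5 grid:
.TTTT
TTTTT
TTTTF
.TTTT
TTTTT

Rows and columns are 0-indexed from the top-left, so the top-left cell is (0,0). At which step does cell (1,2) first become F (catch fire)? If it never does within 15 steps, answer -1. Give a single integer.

Step 1: cell (1,2)='T' (+3 fires, +1 burnt)
Step 2: cell (1,2)='T' (+5 fires, +3 burnt)
Step 3: cell (1,2)='F' (+5 fires, +5 burnt)
  -> target ignites at step 3
Step 4: cell (1,2)='.' (+5 fires, +5 burnt)
Step 5: cell (1,2)='.' (+3 fires, +5 burnt)
Step 6: cell (1,2)='.' (+1 fires, +3 burnt)
Step 7: cell (1,2)='.' (+0 fires, +1 burnt)
  fire out at step 7

3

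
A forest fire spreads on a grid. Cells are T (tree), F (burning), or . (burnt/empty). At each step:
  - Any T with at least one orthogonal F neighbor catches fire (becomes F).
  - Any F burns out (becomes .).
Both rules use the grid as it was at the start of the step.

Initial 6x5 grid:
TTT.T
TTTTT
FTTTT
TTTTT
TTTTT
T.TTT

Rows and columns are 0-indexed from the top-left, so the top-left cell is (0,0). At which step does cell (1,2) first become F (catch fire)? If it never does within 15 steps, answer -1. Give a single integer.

Step 1: cell (1,2)='T' (+3 fires, +1 burnt)
Step 2: cell (1,2)='T' (+5 fires, +3 burnt)
Step 3: cell (1,2)='F' (+6 fires, +5 burnt)
  -> target ignites at step 3
Step 4: cell (1,2)='.' (+5 fires, +6 burnt)
Step 5: cell (1,2)='.' (+4 fires, +5 burnt)
Step 6: cell (1,2)='.' (+3 fires, +4 burnt)
Step 7: cell (1,2)='.' (+1 fires, +3 burnt)
Step 8: cell (1,2)='.' (+0 fires, +1 burnt)
  fire out at step 8

3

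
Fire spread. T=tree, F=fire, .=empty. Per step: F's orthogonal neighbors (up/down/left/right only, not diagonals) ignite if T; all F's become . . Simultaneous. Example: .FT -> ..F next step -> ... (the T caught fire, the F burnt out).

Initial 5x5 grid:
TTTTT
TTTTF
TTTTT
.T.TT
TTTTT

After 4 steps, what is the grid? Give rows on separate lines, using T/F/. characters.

Step 1: 3 trees catch fire, 1 burn out
  TTTTF
  TTTF.
  TTTTF
  .T.TT
  TTTTT
Step 2: 4 trees catch fire, 3 burn out
  TTTF.
  TTF..
  TTTF.
  .T.TF
  TTTTT
Step 3: 5 trees catch fire, 4 burn out
  TTF..
  TF...
  TTF..
  .T.F.
  TTTTF
Step 4: 4 trees catch fire, 5 burn out
  TF...
  F....
  TF...
  .T...
  TTTF.

TF...
F....
TF...
.T...
TTTF.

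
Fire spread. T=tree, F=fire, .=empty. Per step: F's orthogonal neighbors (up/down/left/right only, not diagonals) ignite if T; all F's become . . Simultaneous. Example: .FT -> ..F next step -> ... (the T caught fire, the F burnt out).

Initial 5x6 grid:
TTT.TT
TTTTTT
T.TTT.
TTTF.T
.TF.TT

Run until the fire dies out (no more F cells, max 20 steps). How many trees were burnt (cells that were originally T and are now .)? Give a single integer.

Step 1: +3 fires, +2 burnt (F count now 3)
Step 2: +4 fires, +3 burnt (F count now 4)
Step 3: +3 fires, +4 burnt (F count now 3)
Step 4: +5 fires, +3 burnt (F count now 5)
Step 5: +3 fires, +5 burnt (F count now 3)
Step 6: +1 fires, +3 burnt (F count now 1)
Step 7: +0 fires, +1 burnt (F count now 0)
Fire out after step 7
Initially T: 22, now '.': 27
Total burnt (originally-T cells now '.'): 19

Answer: 19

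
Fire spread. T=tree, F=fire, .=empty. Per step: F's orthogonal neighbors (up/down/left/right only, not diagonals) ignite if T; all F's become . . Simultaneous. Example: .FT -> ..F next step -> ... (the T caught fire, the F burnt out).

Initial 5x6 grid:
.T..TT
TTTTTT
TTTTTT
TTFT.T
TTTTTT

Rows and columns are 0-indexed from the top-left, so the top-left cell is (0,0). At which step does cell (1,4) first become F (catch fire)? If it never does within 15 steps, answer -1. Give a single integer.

Step 1: cell (1,4)='T' (+4 fires, +1 burnt)
Step 2: cell (1,4)='T' (+6 fires, +4 burnt)
Step 3: cell (1,4)='T' (+6 fires, +6 burnt)
Step 4: cell (1,4)='F' (+5 fires, +6 burnt)
  -> target ignites at step 4
Step 5: cell (1,4)='.' (+3 fires, +5 burnt)
Step 6: cell (1,4)='.' (+1 fires, +3 burnt)
Step 7: cell (1,4)='.' (+0 fires, +1 burnt)
  fire out at step 7

4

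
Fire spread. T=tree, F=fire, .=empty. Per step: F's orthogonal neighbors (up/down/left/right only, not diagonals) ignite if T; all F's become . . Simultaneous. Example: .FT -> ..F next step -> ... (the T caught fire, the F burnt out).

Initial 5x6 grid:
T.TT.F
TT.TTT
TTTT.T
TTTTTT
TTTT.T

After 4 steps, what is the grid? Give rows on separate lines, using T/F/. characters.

Step 1: 1 trees catch fire, 1 burn out
  T.TT..
  TT.TTF
  TTTT.T
  TTTTTT
  TTTT.T
Step 2: 2 trees catch fire, 1 burn out
  T.TT..
  TT.TF.
  TTTT.F
  TTTTTT
  TTTT.T
Step 3: 2 trees catch fire, 2 burn out
  T.TT..
  TT.F..
  TTTT..
  TTTTTF
  TTTT.T
Step 4: 4 trees catch fire, 2 burn out
  T.TF..
  TT....
  TTTF..
  TTTTF.
  TTTT.F

T.TF..
TT....
TTTF..
TTTTF.
TTTT.F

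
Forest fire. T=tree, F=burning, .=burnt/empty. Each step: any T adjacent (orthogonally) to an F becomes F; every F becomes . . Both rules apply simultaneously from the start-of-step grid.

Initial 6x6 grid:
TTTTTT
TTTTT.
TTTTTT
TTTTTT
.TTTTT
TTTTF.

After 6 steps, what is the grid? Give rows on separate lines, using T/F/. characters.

Step 1: 2 trees catch fire, 1 burn out
  TTTTTT
  TTTTT.
  TTTTTT
  TTTTTT
  .TTTFT
  TTTF..
Step 2: 4 trees catch fire, 2 burn out
  TTTTTT
  TTTTT.
  TTTTTT
  TTTTFT
  .TTF.F
  TTF...
Step 3: 5 trees catch fire, 4 burn out
  TTTTTT
  TTTTT.
  TTTTFT
  TTTF.F
  .TF...
  TF....
Step 4: 6 trees catch fire, 5 burn out
  TTTTTT
  TTTTF.
  TTTF.F
  TTF...
  .F....
  F.....
Step 5: 4 trees catch fire, 6 burn out
  TTTTFT
  TTTF..
  TTF...
  TF....
  ......
  ......
Step 6: 5 trees catch fire, 4 burn out
  TTTF.F
  TTF...
  TF....
  F.....
  ......
  ......

TTTF.F
TTF...
TF....
F.....
......
......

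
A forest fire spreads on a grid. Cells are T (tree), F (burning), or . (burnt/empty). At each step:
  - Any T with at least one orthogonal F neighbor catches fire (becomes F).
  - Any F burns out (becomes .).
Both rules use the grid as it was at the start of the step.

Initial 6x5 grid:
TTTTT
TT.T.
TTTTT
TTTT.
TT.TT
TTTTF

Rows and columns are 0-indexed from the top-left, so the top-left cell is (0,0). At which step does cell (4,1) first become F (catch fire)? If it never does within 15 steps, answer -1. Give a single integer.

Step 1: cell (4,1)='T' (+2 fires, +1 burnt)
Step 2: cell (4,1)='T' (+2 fires, +2 burnt)
Step 3: cell (4,1)='T' (+2 fires, +2 burnt)
Step 4: cell (4,1)='F' (+4 fires, +2 burnt)
  -> target ignites at step 4
Step 5: cell (4,1)='.' (+5 fires, +4 burnt)
Step 6: cell (4,1)='.' (+3 fires, +5 burnt)
Step 7: cell (4,1)='.' (+4 fires, +3 burnt)
Step 8: cell (4,1)='.' (+2 fires, +4 burnt)
Step 9: cell (4,1)='.' (+1 fires, +2 burnt)
Step 10: cell (4,1)='.' (+0 fires, +1 burnt)
  fire out at step 10

4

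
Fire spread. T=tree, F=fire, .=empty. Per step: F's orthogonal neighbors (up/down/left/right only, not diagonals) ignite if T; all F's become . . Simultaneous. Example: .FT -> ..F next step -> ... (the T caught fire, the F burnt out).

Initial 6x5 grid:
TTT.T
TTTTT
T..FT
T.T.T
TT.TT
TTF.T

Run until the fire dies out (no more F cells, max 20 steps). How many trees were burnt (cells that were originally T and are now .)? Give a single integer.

Step 1: +3 fires, +2 burnt (F count now 3)
Step 2: +5 fires, +3 burnt (F count now 5)
Step 3: +5 fires, +5 burnt (F count now 5)
Step 4: +5 fires, +5 burnt (F count now 5)
Step 5: +2 fires, +5 burnt (F count now 2)
Step 6: +0 fires, +2 burnt (F count now 0)
Fire out after step 6
Initially T: 21, now '.': 29
Total burnt (originally-T cells now '.'): 20

Answer: 20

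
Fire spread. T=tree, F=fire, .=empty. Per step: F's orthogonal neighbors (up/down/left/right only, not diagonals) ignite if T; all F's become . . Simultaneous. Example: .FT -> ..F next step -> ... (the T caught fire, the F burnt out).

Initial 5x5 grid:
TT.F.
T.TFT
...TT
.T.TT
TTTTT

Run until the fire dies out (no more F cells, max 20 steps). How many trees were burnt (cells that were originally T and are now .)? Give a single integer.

Step 1: +3 fires, +2 burnt (F count now 3)
Step 2: +2 fires, +3 burnt (F count now 2)
Step 3: +2 fires, +2 burnt (F count now 2)
Step 4: +2 fires, +2 burnt (F count now 2)
Step 5: +1 fires, +2 burnt (F count now 1)
Step 6: +2 fires, +1 burnt (F count now 2)
Step 7: +0 fires, +2 burnt (F count now 0)
Fire out after step 7
Initially T: 15, now '.': 22
Total burnt (originally-T cells now '.'): 12

Answer: 12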